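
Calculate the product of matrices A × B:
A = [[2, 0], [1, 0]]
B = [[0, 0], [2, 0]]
[[0, 0], [0, 0]]

Matrix multiplication:
C[0][0] = 2×0 + 0×2 = 0
C[0][1] = 2×0 + 0×0 = 0
C[1][0] = 1×0 + 0×2 = 0
C[1][1] = 1×0 + 0×0 = 0
Result: [[0, 0], [0, 0]]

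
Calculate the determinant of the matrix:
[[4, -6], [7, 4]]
58

For a 2×2 matrix [[a, b], [c, d]], det = ad - bc
det = (4)(4) - (-6)(7) = 16 - -42 = 58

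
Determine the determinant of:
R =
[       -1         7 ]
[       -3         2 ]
det(R) = 19

For a 2×2 matrix [[a, b], [c, d]], det = a*d - b*c.
det(R) = (-1)*(2) - (7)*(-3) = -2 + 21 = 19.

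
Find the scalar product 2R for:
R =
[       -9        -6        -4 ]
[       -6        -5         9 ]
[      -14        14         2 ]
2R =
[      -18       -12        -8 ]
[      -12       -10        18 ]
[      -28        28         4 ]

Scalar multiplication is elementwise: (2R)[i][j] = 2 * R[i][j].
  (2R)[0][0] = 2 * (-9) = -18
  (2R)[0][1] = 2 * (-6) = -12
  (2R)[0][2] = 2 * (-4) = -8
  (2R)[1][0] = 2 * (-6) = -12
  (2R)[1][1] = 2 * (-5) = -10
  (2R)[1][2] = 2 * (9) = 18
  (2R)[2][0] = 2 * (-14) = -28
  (2R)[2][1] = 2 * (14) = 28
  (2R)[2][2] = 2 * (2) = 4
2R =
[      -18       -12        -8 ]
[      -12       -10        18 ]
[      -28        28         4 ]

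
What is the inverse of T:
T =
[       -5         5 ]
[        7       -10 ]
det(T) = 15
T⁻¹ =
[     -2/3      -1/3 ]
[    -7/15      -1/3 ]

For a 2×2 matrix T = [[a, b], [c, d]] with det(T) ≠ 0, T⁻¹ = (1/det(T)) * [[d, -b], [-c, a]].
det(T) = (-5)*(-10) - (5)*(7) = 50 - 35 = 15.
T⁻¹ = (1/15) * [[-10, -5], [-7, -5]].
Dividing each entry by 15 and reducing:
T⁻¹ =
[     -2/3      -1/3 ]
[    -7/15      -1/3 ]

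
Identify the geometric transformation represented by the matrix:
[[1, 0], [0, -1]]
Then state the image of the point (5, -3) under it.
reflection across the x-axis; image of (5, -3) is (5, 3)

This is a symmetric orthogonal matrix with determinant -1, which characterizes a reflection in ℝ².
The matrix [[1, 0], [0, -1]] represents: reflection across the x-axis.
Applying it to (5, -3): [1·5 + 0·-3, 0·5 + -1·-3] = (5, 3).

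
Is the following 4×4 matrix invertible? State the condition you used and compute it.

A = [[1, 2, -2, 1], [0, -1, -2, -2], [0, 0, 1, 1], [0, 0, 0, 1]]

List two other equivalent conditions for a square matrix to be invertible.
Yes, invertible; det(A) = -1 ≠ 0. Equivalent conditions: rank(A) = 4; Ax = 0 has only the trivial solution; 0 is not an eigenvalue; the columns of A are linearly independent.

To check invertibility, compute det(A).
The given matrix is triangular, so det(A) equals the product of its diagonal entries = -1 ≠ 0.
Since det(A) ≠ 0, A is invertible.
Equivalent conditions for a square matrix A to be invertible:
- rank(A) = 4 (full rank).
- The homogeneous system Ax = 0 has only the trivial solution x = 0.
- 0 is not an eigenvalue of A.
- The columns (equivalently rows) of A are linearly independent.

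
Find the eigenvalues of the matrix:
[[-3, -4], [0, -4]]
λ = -4 and λ = -3

Characteristic equation: det(A - λI) = 0
λ² - (trace)λ + (det) = 0
λ² - (-7)λ + (12) = 0
λ² + 7λ + 12 = 0
Solving: λ = -4, -3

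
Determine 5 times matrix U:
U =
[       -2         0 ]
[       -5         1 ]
5U =
[      -10         0 ]
[      -25         5 ]

Scalar multiplication is elementwise: (5U)[i][j] = 5 * U[i][j].
  (5U)[0][0] = 5 * (-2) = -10
  (5U)[0][1] = 5 * (0) = 0
  (5U)[1][0] = 5 * (-5) = -25
  (5U)[1][1] = 5 * (1) = 5
5U =
[      -10         0 ]
[      -25         5 ]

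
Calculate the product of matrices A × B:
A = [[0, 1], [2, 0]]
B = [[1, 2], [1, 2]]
[[1, 2], [2, 4]]

Matrix multiplication:
C[0][0] = 0×1 + 1×1 = 1
C[0][1] = 0×2 + 1×2 = 2
C[1][0] = 2×1 + 0×1 = 2
C[1][1] = 2×2 + 0×2 = 4
Result: [[1, 2], [2, 4]]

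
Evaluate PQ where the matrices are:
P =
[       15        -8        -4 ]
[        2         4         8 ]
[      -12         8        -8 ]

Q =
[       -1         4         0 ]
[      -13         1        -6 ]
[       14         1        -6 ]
PQ =
[       33        48        72 ]
[       58        20       -72 ]
[     -204       -48         0 ]

Matrix multiplication: (PQ)[i][j] = sum over k of P[i][k] * Q[k][j].
  (PQ)[0][0] = (15)*(-1) + (-8)*(-13) + (-4)*(14) = 33
  (PQ)[0][1] = (15)*(4) + (-8)*(1) + (-4)*(1) = 48
  (PQ)[0][2] = (15)*(0) + (-8)*(-6) + (-4)*(-6) = 72
  (PQ)[1][0] = (2)*(-1) + (4)*(-13) + (8)*(14) = 58
  (PQ)[1][1] = (2)*(4) + (4)*(1) + (8)*(1) = 20
  (PQ)[1][2] = (2)*(0) + (4)*(-6) + (8)*(-6) = -72
  (PQ)[2][0] = (-12)*(-1) + (8)*(-13) + (-8)*(14) = -204
  (PQ)[2][1] = (-12)*(4) + (8)*(1) + (-8)*(1) = -48
  (PQ)[2][2] = (-12)*(0) + (8)*(-6) + (-8)*(-6) = 0
PQ =
[       33        48        72 ]
[       58        20       -72 ]
[     -204       -48         0 ]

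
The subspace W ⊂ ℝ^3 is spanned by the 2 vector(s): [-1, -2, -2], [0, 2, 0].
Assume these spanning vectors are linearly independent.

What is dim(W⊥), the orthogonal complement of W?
dim(W⊥) = 1

For any subspace W of ℝ^n, dim(W) + dim(W⊥) = n (the whole-space dimension).
Here the given 2 vectors are linearly independent, so dim(W) = 2.
Thus dim(W⊥) = n - dim(W) = 3 - 2 = 1.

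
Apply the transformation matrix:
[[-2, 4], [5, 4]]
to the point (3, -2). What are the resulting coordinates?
(-14, 7)

Matrix multiplication:
[[-2, 4], [5, 4]] × [3, -2]ᵀ
= [-2×3 + 4×-2, 5×3 + 4×-2]ᵀ
= [-14.0000, 7.0000]ᵀ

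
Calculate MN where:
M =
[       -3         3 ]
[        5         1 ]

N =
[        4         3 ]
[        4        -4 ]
MN =
[        0       -21 ]
[       24        11 ]

Matrix multiplication: (MN)[i][j] = sum over k of M[i][k] * N[k][j].
  (MN)[0][0] = (-3)*(4) + (3)*(4) = 0
  (MN)[0][1] = (-3)*(3) + (3)*(-4) = -21
  (MN)[1][0] = (5)*(4) + (1)*(4) = 24
  (MN)[1][1] = (5)*(3) + (1)*(-4) = 11
MN =
[        0       -21 ]
[       24        11 ]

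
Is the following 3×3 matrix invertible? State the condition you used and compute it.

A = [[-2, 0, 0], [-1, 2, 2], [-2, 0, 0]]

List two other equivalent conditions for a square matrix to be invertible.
No, not invertible; det(A) = 0 (two rows are equal, so the rows are linearly dependent). Equivalent conditions (failing for this A): rank(A) < 3; Ax = 0 has non-trivial solutions; 0 is an eigenvalue; the columns are linearly dependent.

To check invertibility, compute det(A).
In this matrix, row 0 and the last row are identical, so one row is a scalar multiple of another and the rows are linearly dependent.
A matrix with linearly dependent rows has det = 0 and is not invertible.
Equivalent failed conditions:
- rank(A) < 3.
- Ax = 0 has non-trivial solutions.
- 0 is an eigenvalue.
- The columns are linearly dependent.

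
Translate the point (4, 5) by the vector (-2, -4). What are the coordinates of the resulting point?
(2, 1)

Translation by (-2, -4):
x' = 4 + -2 = 2
y' = 5 + -4 = 1
Homogeneous matrix: [[1, 0, -2], [0, 1, -4], [0, 0, 1]]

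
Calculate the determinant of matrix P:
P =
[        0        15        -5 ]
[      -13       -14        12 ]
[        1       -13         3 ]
det(P) = -150

Expand along row 0 (cofactor expansion): det(P) = a*(e*i - f*h) - b*(d*i - f*g) + c*(d*h - e*g), where the 3×3 is [[a, b, c], [d, e, f], [g, h, i]].
Minor M_00 = (-14)*(3) - (12)*(-13) = -42 + 156 = 114.
Minor M_01 = (-13)*(3) - (12)*(1) = -39 - 12 = -51.
Minor M_02 = (-13)*(-13) - (-14)*(1) = 169 + 14 = 183.
det(P) = (0)*(114) - (15)*(-51) + (-5)*(183) = 0 + 765 - 915 = -150.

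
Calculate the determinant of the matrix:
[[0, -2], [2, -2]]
4

For a 2×2 matrix [[a, b], [c, d]], det = ad - bc
det = (0)(-2) - (-2)(2) = 0 - -4 = 4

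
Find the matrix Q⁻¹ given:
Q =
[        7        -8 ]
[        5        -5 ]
det(Q) = 5
Q⁻¹ =
[       -1       8/5 ]
[       -1       7/5 ]

For a 2×2 matrix Q = [[a, b], [c, d]] with det(Q) ≠ 0, Q⁻¹ = (1/det(Q)) * [[d, -b], [-c, a]].
det(Q) = (7)*(-5) - (-8)*(5) = -35 + 40 = 5.
Q⁻¹ = (1/5) * [[-5, 8], [-5, 7]].
Dividing each entry by 5 and reducing:
Q⁻¹ =
[       -1       8/5 ]
[       -1       7/5 ]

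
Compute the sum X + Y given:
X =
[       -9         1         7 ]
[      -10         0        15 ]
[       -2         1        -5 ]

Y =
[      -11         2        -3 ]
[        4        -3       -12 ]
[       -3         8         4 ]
X + Y =
[      -20         3         4 ]
[       -6        -3         3 ]
[       -5         9        -1 ]

Matrix addition is elementwise: (X+Y)[i][j] = X[i][j] + Y[i][j].
  (X+Y)[0][0] = (-9) + (-11) = -20
  (X+Y)[0][1] = (1) + (2) = 3
  (X+Y)[0][2] = (7) + (-3) = 4
  (X+Y)[1][0] = (-10) + (4) = -6
  (X+Y)[1][1] = (0) + (-3) = -3
  (X+Y)[1][2] = (15) + (-12) = 3
  (X+Y)[2][0] = (-2) + (-3) = -5
  (X+Y)[2][1] = (1) + (8) = 9
  (X+Y)[2][2] = (-5) + (4) = -1
X + Y =
[      -20         3         4 ]
[       -6        -3         3 ]
[       -5         9        -1 ]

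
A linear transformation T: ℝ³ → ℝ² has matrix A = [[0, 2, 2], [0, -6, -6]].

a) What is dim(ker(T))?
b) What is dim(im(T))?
dim(ker) = 2, dim(im) = 1

Observe that row 2 = -3 × row 1 (so the rows are linearly dependent).
Thus rank(A) = 1 (only one linearly independent row).
dim(im(T)) = rank(A) = 1.
By the rank-nullity theorem applied to T: ℝ³ → ℝ², rank(A) + nullity(A) = 3 (the domain dimension), so dim(ker(T)) = 3 - 1 = 2.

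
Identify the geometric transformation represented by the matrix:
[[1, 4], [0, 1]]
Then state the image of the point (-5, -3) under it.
horizontal shear with factor 4; image of (-5, -3) is (-17, -3)

The matrix [[1, k], [0, 1]] sends (x, y) to (x + 4y, y), leaving the y-coordinate fixed: a horizontal shear.
The matrix [[1, 4], [0, 1]] represents: horizontal shear with factor 4.
Applying it to (-5, -3): [1·-5 + 4·-3, 0·-5 + 1·-3] = (-17, -3).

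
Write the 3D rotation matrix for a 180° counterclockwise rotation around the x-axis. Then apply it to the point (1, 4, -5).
R = [[1, 0, 0], [0, -1, 0], [0, 0, -1]]; R·(1, 4, -5) = (1, -4, 5)

Rotation matrix for 180° around x-axis:
cos(180°) = -1, sin(180°) = 0
R = [[1, 0, 0], [0, -1, 0], [0, 0, -1]]
Apply to (1, 4, -5): R·[1, 4, -5]ᵀ = (1, -4, 5)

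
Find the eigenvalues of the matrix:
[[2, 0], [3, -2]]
λ = -2 and λ = 2

Characteristic equation: det(A - λI) = 0
λ² - (trace)λ + (det) = 0
λ² - (0)λ + (-4) = 0
λ² - 0λ - 4 = 0
Solving: λ = -2, 2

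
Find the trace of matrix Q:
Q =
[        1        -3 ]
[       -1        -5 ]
tr(Q) = 1 - 5 = -4

The trace of a square matrix is the sum of its diagonal entries.
Diagonal entries of Q: Q[0][0] = 1, Q[1][1] = -5.
tr(Q) = 1 - 5 = -4.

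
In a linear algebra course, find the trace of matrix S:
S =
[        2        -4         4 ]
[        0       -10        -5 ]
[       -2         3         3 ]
tr(S) = 2 - 10 + 3 = -5

The trace of a square matrix is the sum of its diagonal entries.
Diagonal entries of S: S[0][0] = 2, S[1][1] = -10, S[2][2] = 3.
tr(S) = 2 - 10 + 3 = -5.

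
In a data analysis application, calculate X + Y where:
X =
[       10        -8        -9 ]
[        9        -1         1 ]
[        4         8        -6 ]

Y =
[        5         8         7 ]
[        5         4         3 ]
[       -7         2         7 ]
X + Y =
[       15         0        -2 ]
[       14         3         4 ]
[       -3        10         1 ]

Matrix addition is elementwise: (X+Y)[i][j] = X[i][j] + Y[i][j].
  (X+Y)[0][0] = (10) + (5) = 15
  (X+Y)[0][1] = (-8) + (8) = 0
  (X+Y)[0][2] = (-9) + (7) = -2
  (X+Y)[1][0] = (9) + (5) = 14
  (X+Y)[1][1] = (-1) + (4) = 3
  (X+Y)[1][2] = (1) + (3) = 4
  (X+Y)[2][0] = (4) + (-7) = -3
  (X+Y)[2][1] = (8) + (2) = 10
  (X+Y)[2][2] = (-6) + (7) = 1
X + Y =
[       15         0        -2 ]
[       14         3         4 ]
[       -3        10         1 ]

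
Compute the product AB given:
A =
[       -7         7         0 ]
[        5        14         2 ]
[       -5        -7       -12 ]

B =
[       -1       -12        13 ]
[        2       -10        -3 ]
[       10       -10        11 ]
AB =
[       21        14      -112 ]
[       43      -220        45 ]
[     -129       250      -176 ]

Matrix multiplication: (AB)[i][j] = sum over k of A[i][k] * B[k][j].
  (AB)[0][0] = (-7)*(-1) + (7)*(2) + (0)*(10) = 21
  (AB)[0][1] = (-7)*(-12) + (7)*(-10) + (0)*(-10) = 14
  (AB)[0][2] = (-7)*(13) + (7)*(-3) + (0)*(11) = -112
  (AB)[1][0] = (5)*(-1) + (14)*(2) + (2)*(10) = 43
  (AB)[1][1] = (5)*(-12) + (14)*(-10) + (2)*(-10) = -220
  (AB)[1][2] = (5)*(13) + (14)*(-3) + (2)*(11) = 45
  (AB)[2][0] = (-5)*(-1) + (-7)*(2) + (-12)*(10) = -129
  (AB)[2][1] = (-5)*(-12) + (-7)*(-10) + (-12)*(-10) = 250
  (AB)[2][2] = (-5)*(13) + (-7)*(-3) + (-12)*(11) = -176
AB =
[       21        14      -112 ]
[       43      -220        45 ]
[     -129       250      -176 ]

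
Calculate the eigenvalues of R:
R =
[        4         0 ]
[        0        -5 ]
λ = -5, 4

Solve det(R - λI) = 0. For a 2×2 matrix the characteristic equation is λ² - (trace)λ + det = 0.
trace(R) = a + d = 4 - 5 = -1.
det(R) = a*d - b*c = (4)*(-5) - (0)*(0) = -20 - 0 = -20.
Characteristic equation: λ² - (-1)λ + (-20) = 0.
Discriminant = (-1)² - 4*(-20) = 1 + 80 = 81.
λ = (-1 ± √81) / 2 = (-1 ± 9) / 2 = -5, 4.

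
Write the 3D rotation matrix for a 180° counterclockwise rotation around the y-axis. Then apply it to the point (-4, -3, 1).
R = [[-1, 0, 0], [0, 1, 0], [0, 0, -1]]; R·(-4, -3, 1) = (4, -3, -1)

Rotation matrix for 180° around y-axis:
cos(180°) = -1, sin(180°) = 0
R = [[-1, 0, 0], [0, 1, 0], [0, 0, -1]]
Apply to (-4, -3, 1): R·[-4, -3, 1]ᵀ = (4, -3, -1)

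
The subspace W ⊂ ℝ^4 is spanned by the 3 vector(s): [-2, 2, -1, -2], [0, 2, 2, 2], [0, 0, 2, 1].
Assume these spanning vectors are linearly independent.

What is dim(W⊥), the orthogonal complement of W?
dim(W⊥) = 1

For any subspace W of ℝ^n, dim(W) + dim(W⊥) = n (the whole-space dimension).
Here the given 3 vectors are linearly independent, so dim(W) = 3.
Thus dim(W⊥) = n - dim(W) = 4 - 3 = 1.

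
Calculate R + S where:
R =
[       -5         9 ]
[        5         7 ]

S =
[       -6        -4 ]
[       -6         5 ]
R + S =
[      -11         5 ]
[       -1        12 ]

Matrix addition is elementwise: (R+S)[i][j] = R[i][j] + S[i][j].
  (R+S)[0][0] = (-5) + (-6) = -11
  (R+S)[0][1] = (9) + (-4) = 5
  (R+S)[1][0] = (5) + (-6) = -1
  (R+S)[1][1] = (7) + (5) = 12
R + S =
[      -11         5 ]
[       -1        12 ]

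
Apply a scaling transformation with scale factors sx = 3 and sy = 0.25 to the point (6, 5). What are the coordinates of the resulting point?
(18, 1.25)

Scaling matrix:
[[3, 0], [0, 0.25]]
Result: (6 × 3, 5 × 0.25) = (18, 1.25)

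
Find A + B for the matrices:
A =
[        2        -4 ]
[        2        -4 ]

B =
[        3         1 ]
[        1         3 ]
A + B =
[        5        -3 ]
[        3        -1 ]

Matrix addition is elementwise: (A+B)[i][j] = A[i][j] + B[i][j].
  (A+B)[0][0] = (2) + (3) = 5
  (A+B)[0][1] = (-4) + (1) = -3
  (A+B)[1][0] = (2) + (1) = 3
  (A+B)[1][1] = (-4) + (3) = -1
A + B =
[        5        -3 ]
[        3        -1 ]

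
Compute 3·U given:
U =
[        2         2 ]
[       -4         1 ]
3U =
[        6         6 ]
[      -12         3 ]

Scalar multiplication is elementwise: (3U)[i][j] = 3 * U[i][j].
  (3U)[0][0] = 3 * (2) = 6
  (3U)[0][1] = 3 * (2) = 6
  (3U)[1][0] = 3 * (-4) = -12
  (3U)[1][1] = 3 * (1) = 3
3U =
[        6         6 ]
[      -12         3 ]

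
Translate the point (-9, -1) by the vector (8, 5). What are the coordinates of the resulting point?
(-1, 4)

Translation by (8, 5):
x' = -9 + 8 = -1
y' = -1 + 5 = 4
Homogeneous matrix: [[1, 0, 8], [0, 1, 5], [0, 0, 1]]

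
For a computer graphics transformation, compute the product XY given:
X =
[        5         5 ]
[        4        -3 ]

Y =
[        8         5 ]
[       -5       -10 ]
XY =
[       15       -25 ]
[       47        50 ]

Matrix multiplication: (XY)[i][j] = sum over k of X[i][k] * Y[k][j].
  (XY)[0][0] = (5)*(8) + (5)*(-5) = 15
  (XY)[0][1] = (5)*(5) + (5)*(-10) = -25
  (XY)[1][0] = (4)*(8) + (-3)*(-5) = 47
  (XY)[1][1] = (4)*(5) + (-3)*(-10) = 50
XY =
[       15       -25 ]
[       47        50 ]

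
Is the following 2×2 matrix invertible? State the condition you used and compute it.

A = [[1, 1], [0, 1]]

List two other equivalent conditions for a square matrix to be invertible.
Yes, invertible; det(A) = 1 ≠ 0. Equivalent conditions: rank(A) = 2; Ax = 0 has only the trivial solution; 0 is not an eigenvalue; the columns of A are linearly independent.

To check invertibility, compute det(A).
The given matrix is triangular, so det(A) equals the product of its diagonal entries = 1 ≠ 0.
Since det(A) ≠ 0, A is invertible.
Equivalent conditions for a square matrix A to be invertible:
- rank(A) = 2 (full rank).
- The homogeneous system Ax = 0 has only the trivial solution x = 0.
- 0 is not an eigenvalue of A.
- The columns (equivalently rows) of A are linearly independent.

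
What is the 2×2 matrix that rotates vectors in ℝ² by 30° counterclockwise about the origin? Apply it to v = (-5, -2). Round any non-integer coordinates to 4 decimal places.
R = [[√3/2, -1/2], [1/2, √3/2]]; R·v = (-3.3301, -4.2321)

A counterclockwise rotation by angle θ in ℝ² has matrix R(θ) = [[cos θ, -sin θ], [sin θ, cos θ]].
For θ = 30°: cos θ = √3/2, sin θ = 1/2.
R(30°) = [[√3/2, -1/2], [1/2, √3/2]].
R·v = [√3/2·-5 + (-1/2)·-2, 1/2·-5 + √3/2·-2] = (-3.3301, -4.2321).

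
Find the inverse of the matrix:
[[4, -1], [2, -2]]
[[1/3, -1/6], [1/3, -2/3]]

For [[a,b],[c,d]], inverse = (1/det)·[[d,-b],[-c,a]]
det = 4·-2 - -1·2 = -6
Inverse = (1/-6)·[[-2, 1], [-2, 4]]
        = [[1/3, -1/6], [1/3, -2/3]]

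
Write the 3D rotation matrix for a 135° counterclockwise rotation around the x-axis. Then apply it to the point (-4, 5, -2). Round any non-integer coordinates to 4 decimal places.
R = [[1, 0, 0], [0, -√2/2, -√2/2], [0, √2/2, -√2/2]]; R·(-4, 5, -2) = (-4.0000, -2.1213, 4.9497)

Rotation matrix for 135° around x-axis:
cos(135°) = -√2/2, sin(135°) = √2/2
R = [[1, 0, 0], [0, -√2/2, -√2/2], [0, √2/2, -√2/2]]
Apply to (-4, 5, -2): R·[-4, 5, -2]ᵀ = (-4.0000, -2.1213, 4.9497)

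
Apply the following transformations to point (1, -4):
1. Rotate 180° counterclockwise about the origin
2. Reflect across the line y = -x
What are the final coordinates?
(-4, 1)

Step 1: Rotate 180° → (-1, 4)
Step 2: Reflect across the line y = -x → (-4, 1)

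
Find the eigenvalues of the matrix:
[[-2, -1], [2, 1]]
λ = -1 and λ = 0

Characteristic equation: det(A - λI) = 0
λ² - (trace)λ + (det) = 0
λ² - (-1)λ + (0) = 0
λ² + 1λ + 0 = 0
Solving: λ = -1, 0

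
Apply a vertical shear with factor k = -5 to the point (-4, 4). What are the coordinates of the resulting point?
(-4, 24)

Shear matrix for vertical shear with factor k = -5:
[[1, 0], [-5, 1]]
Result: (-4, 4) → (-4, 24)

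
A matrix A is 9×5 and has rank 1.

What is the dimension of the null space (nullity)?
4

The rank-nullity theorem for an m×n matrix states:
rank(A) + nullity(A) = n (the number of columns).
Here n = 5 and rank(A) = 1, so nullity(A) = 5 - 1 = 4.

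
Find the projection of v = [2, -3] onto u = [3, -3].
[5/2, -5/2]

The projection of v onto u is proj_u(v) = ((v·u) / (u·u)) · u.
v·u = (2)*(3) + (-3)*(-3) = 15.
u·u = (3)*(3) + (-3)*(-3) = 18.
coefficient = 15 / 18 = 5/6.
proj_u(v) = 5/6 · [3, -3] = [5/2, -5/2].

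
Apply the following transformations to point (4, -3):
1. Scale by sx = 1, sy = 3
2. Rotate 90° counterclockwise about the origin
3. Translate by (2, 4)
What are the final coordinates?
(11, 8)

Step 1: Scale → (4, -9)
Step 2: Rotate 90° → (9, 4)
Step 3: Translate → (11, 8)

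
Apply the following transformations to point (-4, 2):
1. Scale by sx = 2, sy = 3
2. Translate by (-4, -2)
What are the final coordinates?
(-12, 4)

Step 1: Scale (-4, 2) by (sx, sy) = (2, 3) → (-8, 6)
Step 2: Translate by (-4, -2) → (-12, 4)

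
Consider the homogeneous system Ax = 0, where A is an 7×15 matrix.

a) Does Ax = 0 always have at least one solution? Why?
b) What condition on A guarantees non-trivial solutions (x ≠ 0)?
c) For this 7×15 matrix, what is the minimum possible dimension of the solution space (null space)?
a) Yes, x = 0 is always a solution. b) When A has linearly dependent columns (rank < n). c) Minimum nullity = 8.

a) x = 0 satisfies A·0 = 0, so the zero vector is always a solution.
b) Non-trivial solutions exist iff the columns of A are linearly dependent, equivalently rank(A) < n (the number of columns).
c) By rank-nullity, rank(A) + nullity(A) = n = 15. Since A has only 7 rows, rank(A) ≤ 7, so nullity(A) ≥ 15 - 7 = 8.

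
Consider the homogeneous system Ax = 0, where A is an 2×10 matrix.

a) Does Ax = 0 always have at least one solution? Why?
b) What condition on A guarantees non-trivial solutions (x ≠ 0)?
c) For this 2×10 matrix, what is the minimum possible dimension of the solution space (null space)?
a) Yes, x = 0 is always a solution. b) When A has linearly dependent columns (rank < n). c) Minimum nullity = 8.

a) x = 0 satisfies A·0 = 0, so the zero vector is always a solution.
b) Non-trivial solutions exist iff the columns of A are linearly dependent, equivalently rank(A) < n (the number of columns).
c) By rank-nullity, rank(A) + nullity(A) = n = 10. Since A has only 2 rows, rank(A) ≤ 2, so nullity(A) ≥ 10 - 2 = 8.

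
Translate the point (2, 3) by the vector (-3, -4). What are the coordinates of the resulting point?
(-1, -1)

Translation by (-3, -4):
x' = 2 + -3 = -1
y' = 3 + -4 = -1
Homogeneous matrix: [[1, 0, -3], [0, 1, -4], [0, 0, 1]]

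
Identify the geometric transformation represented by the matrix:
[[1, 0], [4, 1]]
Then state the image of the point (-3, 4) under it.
vertical shear with factor 4; image of (-3, 4) is (-3, -8)

The matrix [[1, 0], [k, 1]] sends (x, y) to (x, 4x + y), leaving the x-coordinate fixed: a vertical shear.
The matrix [[1, 0], [4, 1]] represents: vertical shear with factor 4.
Applying it to (-3, 4): [1·-3 + 0·4, 4·-3 + 1·4] = (-3, -8).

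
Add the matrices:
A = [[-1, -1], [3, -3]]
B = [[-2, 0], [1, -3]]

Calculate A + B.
[[-3, -1], [4, -6]]

Add corresponding elements:
(-1)+(-2)=-3
(-1)+(0)=-1
(3)+(1)=4
(-3)+(-3)=-6
A + B = [[-3, -1], [4, -6]]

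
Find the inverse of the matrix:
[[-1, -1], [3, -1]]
[[-1/4, 1/4], [-3/4, -1/4]]

For [[a,b],[c,d]], inverse = (1/det)·[[d,-b],[-c,a]]
det = -1·-1 - -1·3 = 4
Inverse = (1/4)·[[-1, 1], [-3, -1]]
        = [[-1/4, 1/4], [-3/4, -1/4]]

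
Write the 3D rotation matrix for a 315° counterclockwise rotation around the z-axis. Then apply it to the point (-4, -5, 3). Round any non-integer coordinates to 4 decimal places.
R = [[√2/2, √2/2, 0], [-√2/2, √2/2, 0], [0, 0, 1]]; R·(-4, -5, 3) = (-6.3640, -0.7071, 3.0000)

Rotation matrix for 315° around z-axis:
cos(315°) = √2/2, sin(315°) = -√2/2
R = [[√2/2, √2/2, 0], [-√2/2, √2/2, 0], [0, 0, 1]]
Apply to (-4, -5, 3): R·[-4, -5, 3]ᵀ = (-6.3640, -0.7071, 3.0000)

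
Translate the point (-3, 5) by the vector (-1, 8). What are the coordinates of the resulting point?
(-4, 13)

Translation by (-1, 8):
x' = -3 + -1 = -4
y' = 5 + 8 = 13
Homogeneous matrix: [[1, 0, -1], [0, 1, 8], [0, 0, 1]]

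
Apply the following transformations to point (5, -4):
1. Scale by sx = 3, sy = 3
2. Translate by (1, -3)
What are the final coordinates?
(16, -15)

Step 1: Scale (5, -4) by (sx, sy) = (3, 3) → (15, -12)
Step 2: Translate by (1, -3) → (16, -15)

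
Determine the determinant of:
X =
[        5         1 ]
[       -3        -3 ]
det(X) = -12

For a 2×2 matrix [[a, b], [c, d]], det = a*d - b*c.
det(X) = (5)*(-3) - (1)*(-3) = -15 + 3 = -12.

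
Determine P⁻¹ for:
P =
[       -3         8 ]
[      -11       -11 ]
det(P) = 121
P⁻¹ =
[    -1/11    -8/121 ]
[     1/11    -3/121 ]

For a 2×2 matrix P = [[a, b], [c, d]] with det(P) ≠ 0, P⁻¹ = (1/det(P)) * [[d, -b], [-c, a]].
det(P) = (-3)*(-11) - (8)*(-11) = 33 + 88 = 121.
P⁻¹ = (1/121) * [[-11, -8], [11, -3]].
Dividing each entry by 121 and reducing:
P⁻¹ =
[    -1/11    -8/121 ]
[     1/11    -3/121 ]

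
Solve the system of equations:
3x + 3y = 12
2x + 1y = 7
x = 3, y = 1

Use elimination (row reduction):
Equation 1: 3x + 3y = 12.
Equation 2: 2x + 1y = 7.
Multiply Eq1 by 2 and Eq2 by 3: 6x + 6y = 24;  6x + 3y = 21.
Subtract: (-3)y = -3, so y = 1.
Back-substitute into Eq1: 3x + 3*(1) = 12, so x = 3.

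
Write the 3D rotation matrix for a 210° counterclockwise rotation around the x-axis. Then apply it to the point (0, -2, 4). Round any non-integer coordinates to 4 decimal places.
R = [[1, 0, 0], [0, -√3/2, 1/2], [0, -1/2, -√3/2]]; R·(0, -2, 4) = (0.0000, 3.7321, -2.4641)

Rotation matrix for 210° around x-axis:
cos(210°) = -√3/2, sin(210°) = -1/2
R = [[1, 0, 0], [0, -√3/2, 1/2], [0, -1/2, -√3/2]]
Apply to (0, -2, 4): R·[0, -2, 4]ᵀ = (0.0000, 3.7321, -2.4641)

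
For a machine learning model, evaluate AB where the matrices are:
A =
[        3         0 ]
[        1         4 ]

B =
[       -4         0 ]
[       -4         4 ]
AB =
[      -12         0 ]
[      -20        16 ]

Matrix multiplication: (AB)[i][j] = sum over k of A[i][k] * B[k][j].
  (AB)[0][0] = (3)*(-4) + (0)*(-4) = -12
  (AB)[0][1] = (3)*(0) + (0)*(4) = 0
  (AB)[1][0] = (1)*(-4) + (4)*(-4) = -20
  (AB)[1][1] = (1)*(0) + (4)*(4) = 16
AB =
[      -12         0 ]
[      -20        16 ]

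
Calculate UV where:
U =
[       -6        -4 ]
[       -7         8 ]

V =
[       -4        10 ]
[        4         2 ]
UV =
[        8       -68 ]
[       60       -54 ]

Matrix multiplication: (UV)[i][j] = sum over k of U[i][k] * V[k][j].
  (UV)[0][0] = (-6)*(-4) + (-4)*(4) = 8
  (UV)[0][1] = (-6)*(10) + (-4)*(2) = -68
  (UV)[1][0] = (-7)*(-4) + (8)*(4) = 60
  (UV)[1][1] = (-7)*(10) + (8)*(2) = -54
UV =
[        8       -68 ]
[       60       -54 ]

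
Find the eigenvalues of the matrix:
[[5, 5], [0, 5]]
λ = 5 and λ = 5

Characteristic equation: det(A - λI) = 0
λ² - (trace)λ + (det) = 0
λ² - (10)λ + (25) = 0
λ² - 10λ + 25 = 0
Solving: λ = 5, 5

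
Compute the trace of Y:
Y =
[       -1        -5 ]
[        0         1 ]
tr(Y) = -1 + 1 = 0

The trace of a square matrix is the sum of its diagonal entries.
Diagonal entries of Y: Y[0][0] = -1, Y[1][1] = 1.
tr(Y) = -1 + 1 = 0.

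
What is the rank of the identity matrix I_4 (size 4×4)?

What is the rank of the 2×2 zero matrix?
rank(I_4) = 4, rank(0) = 0

The identity I_4 has 4 columns that are the standard basis vectors e_1, …, e_4. These are linearly independent, so all 4 columns are pivots and rank(I_4) = 4.
The 2×2 zero matrix has every entry zero, so every row is the zero row and there are no pivots; rank(0) = 0.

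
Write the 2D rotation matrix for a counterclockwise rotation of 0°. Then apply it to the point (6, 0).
R = [[1, 0], [0, 1]]; R·(6, 0) = (6, 0)

Rotation matrix formula: R(θ) = [[cos θ, -sin θ], [sin θ, cos θ]]
For θ = 0°:
cos(0°) = 1
sin(0°) = 0
R = [[1, 0], [0, 1]]
Apply to (6, 0): [1·6 + (0)·0, 0·6 + 1·0] = (6, 0)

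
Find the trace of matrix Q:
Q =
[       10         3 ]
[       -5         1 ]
tr(Q) = 10 + 1 = 11

The trace of a square matrix is the sum of its diagonal entries.
Diagonal entries of Q: Q[0][0] = 10, Q[1][1] = 1.
tr(Q) = 10 + 1 = 11.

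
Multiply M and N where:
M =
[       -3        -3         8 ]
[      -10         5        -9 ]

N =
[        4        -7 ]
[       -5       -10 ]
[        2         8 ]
MN =
[       19       115 ]
[      -83       -52 ]

Matrix multiplication: (MN)[i][j] = sum over k of M[i][k] * N[k][j].
  (MN)[0][0] = (-3)*(4) + (-3)*(-5) + (8)*(2) = 19
  (MN)[0][1] = (-3)*(-7) + (-3)*(-10) + (8)*(8) = 115
  (MN)[1][0] = (-10)*(4) + (5)*(-5) + (-9)*(2) = -83
  (MN)[1][1] = (-10)*(-7) + (5)*(-10) + (-9)*(8) = -52
MN =
[       19       115 ]
[      -83       -52 ]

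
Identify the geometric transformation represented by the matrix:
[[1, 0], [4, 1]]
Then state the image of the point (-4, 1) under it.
vertical shear with factor 4; image of (-4, 1) is (-4, -15)

The matrix [[1, 0], [k, 1]] sends (x, y) to (x, 4x + y), leaving the x-coordinate fixed: a vertical shear.
The matrix [[1, 0], [4, 1]] represents: vertical shear with factor 4.
Applying it to (-4, 1): [1·-4 + 0·1, 4·-4 + 1·1] = (-4, -15).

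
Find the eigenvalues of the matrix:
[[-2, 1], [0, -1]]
λ = -2 and λ = -1

Characteristic equation: det(A - λI) = 0
λ² - (trace)λ + (det) = 0
λ² - (-3)λ + (2) = 0
λ² + 3λ + 2 = 0
Solving: λ = -2, -1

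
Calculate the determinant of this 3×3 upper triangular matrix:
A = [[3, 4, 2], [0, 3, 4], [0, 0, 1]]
9

The determinant of a triangular matrix is the product of its diagonal entries (the off-diagonal entries above the diagonal do not affect it).
det(A) = (3) * (3) * (1) = 9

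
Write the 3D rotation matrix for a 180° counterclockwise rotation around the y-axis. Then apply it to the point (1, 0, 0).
R = [[-1, 0, 0], [0, 1, 0], [0, 0, -1]]; R·(1, 0, 0) = (-1, 0, 0)

Rotation matrix for 180° around y-axis:
cos(180°) = -1, sin(180°) = 0
R = [[-1, 0, 0], [0, 1, 0], [0, 0, -1]]
Apply to (1, 0, 0): R·[1, 0, 0]ᵀ = (-1, 0, 0)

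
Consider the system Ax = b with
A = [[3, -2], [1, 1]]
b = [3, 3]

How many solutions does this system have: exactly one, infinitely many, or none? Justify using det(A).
Exactly one solution

Compute det(A) = (3)*(1) - (-2)*(1) = 5.
Because det(A) ≠ 0, A is invertible and Ax = b has a unique solution for every b (here x = A⁻¹ b).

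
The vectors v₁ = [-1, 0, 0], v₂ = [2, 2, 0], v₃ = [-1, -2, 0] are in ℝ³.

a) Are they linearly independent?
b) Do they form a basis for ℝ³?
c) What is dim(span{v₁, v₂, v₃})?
Not independent, not a basis, dim(span) = 2

Check whether v₃ can be written as a linear combination of v₁ and v₂.
v₃ = (-1)·v₁ + (-1)·v₂ = [-1, -2, 0], so the three vectors are linearly dependent.
Thus they do not form a basis for ℝ³, and dim(span{v₁, v₂, v₃}) = 2 (spanned by v₁ and v₂).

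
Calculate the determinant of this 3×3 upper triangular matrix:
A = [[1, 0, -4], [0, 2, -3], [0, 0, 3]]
6

The determinant of a triangular matrix is the product of its diagonal entries (the off-diagonal entries above the diagonal do not affect it).
det(A) = (1) * (2) * (3) = 6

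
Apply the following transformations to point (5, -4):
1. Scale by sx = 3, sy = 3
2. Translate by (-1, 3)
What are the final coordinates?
(14, -9)

Step 1: Scale (5, -4) by (sx, sy) = (3, 3) → (15, -12)
Step 2: Translate by (-1, 3) → (14, -9)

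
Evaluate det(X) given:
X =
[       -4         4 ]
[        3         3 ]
det(X) = -24

For a 2×2 matrix [[a, b], [c, d]], det = a*d - b*c.
det(X) = (-4)*(3) - (4)*(3) = -12 - 12 = -24.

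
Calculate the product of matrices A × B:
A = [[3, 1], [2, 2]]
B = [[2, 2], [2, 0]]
[[8, 6], [8, 4]]

Matrix multiplication:
C[0][0] = 3×2 + 1×2 = 8
C[0][1] = 3×2 + 1×0 = 6
C[1][0] = 2×2 + 2×2 = 8
C[1][1] = 2×2 + 2×0 = 4
Result: [[8, 6], [8, 4]]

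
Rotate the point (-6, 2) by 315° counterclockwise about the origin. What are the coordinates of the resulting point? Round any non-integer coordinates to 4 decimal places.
(-2.8284, 5.6569)

Rotation matrix R(θ) = [[cos θ, -sin θ], [sin θ, cos θ]]; for θ = 315°:
R = [[√2/2, √2/2], [-√2/2, √2/2]]
Result: R × [-6, 2]ᵀ = [√2/2·-6 + (√2/2)·2, -√2/2·-6 + (√2/2)·2]ᵀ = (-2.8284, 5.6569)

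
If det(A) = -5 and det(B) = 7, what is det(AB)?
-35

Use the multiplicative property of determinants: det(AB) = det(A)*det(B).
det(AB) = (-5)*(7) = -35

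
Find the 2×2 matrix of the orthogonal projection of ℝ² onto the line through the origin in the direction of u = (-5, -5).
[[1/2, 1/2], [1/2, 1/2]]

The orthogonal projection onto the line spanned by a nonzero vector u = (a, b) has matrix P = (u uᵀ) / (uᵀ u) = (1/(a² + b²)) · [[a², ab], [ab, b²]].
Here u = (-5, -5), so a² + b² = 25 + 25 = 50.
P = (1/50) · [[25, 25], [25, 25]] = [[1/2, 1/2], [1/2, 1/2]].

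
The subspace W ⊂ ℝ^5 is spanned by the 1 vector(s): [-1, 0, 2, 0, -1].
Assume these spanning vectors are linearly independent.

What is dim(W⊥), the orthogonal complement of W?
dim(W⊥) = 4

For any subspace W of ℝ^n, dim(W) + dim(W⊥) = n (the whole-space dimension).
Here the given 1 vectors are linearly independent, so dim(W) = 1.
Thus dim(W⊥) = n - dim(W) = 5 - 1 = 4.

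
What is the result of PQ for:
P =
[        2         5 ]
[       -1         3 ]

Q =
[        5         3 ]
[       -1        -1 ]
PQ =
[        5         1 ]
[       -8        -6 ]

Matrix multiplication: (PQ)[i][j] = sum over k of P[i][k] * Q[k][j].
  (PQ)[0][0] = (2)*(5) + (5)*(-1) = 5
  (PQ)[0][1] = (2)*(3) + (5)*(-1) = 1
  (PQ)[1][0] = (-1)*(5) + (3)*(-1) = -8
  (PQ)[1][1] = (-1)*(3) + (3)*(-1) = -6
PQ =
[        5         1 ]
[       -8        -6 ]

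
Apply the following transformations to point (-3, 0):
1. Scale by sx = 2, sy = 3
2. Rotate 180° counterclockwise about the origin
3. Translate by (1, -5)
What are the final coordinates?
(7, -5)

Step 1: Scale → (-6, 0)
Step 2: Rotate 180° → (6, 0)
Step 3: Translate → (7, -5)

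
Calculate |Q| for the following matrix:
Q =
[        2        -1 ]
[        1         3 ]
det(Q) = 7

For a 2×2 matrix [[a, b], [c, d]], det = a*d - b*c.
det(Q) = (2)*(3) - (-1)*(1) = 6 + 1 = 7.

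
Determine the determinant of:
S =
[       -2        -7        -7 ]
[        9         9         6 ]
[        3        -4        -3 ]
det(S) = 132

Expand along row 0 (cofactor expansion): det(S) = a*(e*i - f*h) - b*(d*i - f*g) + c*(d*h - e*g), where the 3×3 is [[a, b, c], [d, e, f], [g, h, i]].
Minor M_00 = (9)*(-3) - (6)*(-4) = -27 + 24 = -3.
Minor M_01 = (9)*(-3) - (6)*(3) = -27 - 18 = -45.
Minor M_02 = (9)*(-4) - (9)*(3) = -36 - 27 = -63.
det(S) = (-2)*(-3) - (-7)*(-45) + (-7)*(-63) = 6 - 315 + 441 = 132.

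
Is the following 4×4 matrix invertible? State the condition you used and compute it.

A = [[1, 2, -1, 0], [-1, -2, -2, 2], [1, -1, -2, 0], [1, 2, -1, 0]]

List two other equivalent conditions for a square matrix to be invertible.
No, not invertible; det(A) = 0 (two rows are equal, so the rows are linearly dependent). Equivalent conditions (failing for this A): rank(A) < 4; Ax = 0 has non-trivial solutions; 0 is an eigenvalue; the columns are linearly dependent.

To check invertibility, compute det(A).
In this matrix, row 0 and the last row are identical, so one row is a scalar multiple of another and the rows are linearly dependent.
A matrix with linearly dependent rows has det = 0 and is not invertible.
Equivalent failed conditions:
- rank(A) < 4.
- Ax = 0 has non-trivial solutions.
- 0 is an eigenvalue.
- The columns are linearly dependent.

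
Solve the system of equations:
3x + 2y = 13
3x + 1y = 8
x = 1, y = 5

Use elimination (row reduction):
Equation 1: 3x + 2y = 13.
Equation 2: 3x + 1y = 8.
Multiply Eq1 by 3 and Eq2 by 3: 9x + 6y = 39;  9x + 3y = 24.
Subtract: (-3)y = -15, so y = 5.
Back-substitute into Eq1: 3x + 2*(5) = 13, so x = 1.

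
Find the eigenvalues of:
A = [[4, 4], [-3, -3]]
λ = 0, 1

Solve det(A - λI) = 0. For a 2×2 matrix this is λ² - (trace)λ + det = 0.
trace(A) = 4 - 3 = 1.
det(A) = (4)*(-3) - (4)*(-3) = -12 + 12 = 0.
Characteristic equation: λ² - (1)λ + (0) = 0.
Discriminant: (1)² - 4*(0) = 1 - 0 = 1.
Roots: λ = (1 ± √1) / 2 = 0, 1.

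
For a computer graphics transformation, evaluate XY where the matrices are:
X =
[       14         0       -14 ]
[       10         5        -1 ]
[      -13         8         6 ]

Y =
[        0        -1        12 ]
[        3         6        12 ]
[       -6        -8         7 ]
XY =
[       84        98        70 ]
[       21        28       173 ]
[      -12        13       -18 ]

Matrix multiplication: (XY)[i][j] = sum over k of X[i][k] * Y[k][j].
  (XY)[0][0] = (14)*(0) + (0)*(3) + (-14)*(-6) = 84
  (XY)[0][1] = (14)*(-1) + (0)*(6) + (-14)*(-8) = 98
  (XY)[0][2] = (14)*(12) + (0)*(12) + (-14)*(7) = 70
  (XY)[1][0] = (10)*(0) + (5)*(3) + (-1)*(-6) = 21
  (XY)[1][1] = (10)*(-1) + (5)*(6) + (-1)*(-8) = 28
  (XY)[1][2] = (10)*(12) + (5)*(12) + (-1)*(7) = 173
  (XY)[2][0] = (-13)*(0) + (8)*(3) + (6)*(-6) = -12
  (XY)[2][1] = (-13)*(-1) + (8)*(6) + (6)*(-8) = 13
  (XY)[2][2] = (-13)*(12) + (8)*(12) + (6)*(7) = -18
XY =
[       84        98        70 ]
[       21        28       173 ]
[      -12        13       -18 ]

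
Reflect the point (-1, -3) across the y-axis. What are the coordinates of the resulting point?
(1, -3)

Reflection across y-axis: (-1, -3) → (1, -3)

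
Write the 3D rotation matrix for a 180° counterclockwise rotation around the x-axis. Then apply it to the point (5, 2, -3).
R = [[1, 0, 0], [0, -1, 0], [0, 0, -1]]; R·(5, 2, -3) = (5, -2, 3)

Rotation matrix for 180° around x-axis:
cos(180°) = -1, sin(180°) = 0
R = [[1, 0, 0], [0, -1, 0], [0, 0, -1]]
Apply to (5, 2, -3): R·[5, 2, -3]ᵀ = (5, -2, 3)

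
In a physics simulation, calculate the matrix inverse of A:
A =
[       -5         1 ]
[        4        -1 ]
det(A) = 1
A⁻¹ =
[       -1        -1 ]
[       -4        -5 ]

For a 2×2 matrix A = [[a, b], [c, d]] with det(A) ≠ 0, A⁻¹ = (1/det(A)) * [[d, -b], [-c, a]].
det(A) = (-5)*(-1) - (1)*(4) = 5 - 4 = 1.
A⁻¹ = (1/1) * [[-1, -1], [-4, -5]].
Dividing each entry by 1 and reducing:
A⁻¹ =
[       -1        -1 ]
[       -4        -5 ]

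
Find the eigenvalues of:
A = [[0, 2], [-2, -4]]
λ = -2, -2

Solve det(A - λI) = 0. For a 2×2 matrix this is λ² - (trace)λ + det = 0.
trace(A) = 0 - 4 = -4.
det(A) = (0)*(-4) - (2)*(-2) = 0 + 4 = 4.
Characteristic equation: λ² - (-4)λ + (4) = 0.
Discriminant: (-4)² - 4*(4) = 16 - 16 = 0.
Roots: λ = (-4 ± √0) / 2 = -2, -2.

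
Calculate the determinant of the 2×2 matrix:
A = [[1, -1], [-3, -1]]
-4

For A = [[a, b], [c, d]], det(A) = a*d - b*c.
det(A) = (1)*(-1) - (-1)*(-3) = -1 - 3 = -4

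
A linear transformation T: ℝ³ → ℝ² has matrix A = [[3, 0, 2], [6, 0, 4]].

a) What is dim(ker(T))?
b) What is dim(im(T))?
dim(ker) = 2, dim(im) = 1

Observe that row 2 = 2 × row 1 (so the rows are linearly dependent).
Thus rank(A) = 1 (only one linearly independent row).
dim(im(T)) = rank(A) = 1.
By the rank-nullity theorem applied to T: ℝ³ → ℝ², rank(A) + nullity(A) = 3 (the domain dimension), so dim(ker(T)) = 3 - 1 = 2.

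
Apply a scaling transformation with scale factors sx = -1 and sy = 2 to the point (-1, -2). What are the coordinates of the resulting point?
(1, -4)

Scaling matrix:
[[-1, 0], [0, 2]]
Result: (-1 × -1, -2 × 2) = (1, -4)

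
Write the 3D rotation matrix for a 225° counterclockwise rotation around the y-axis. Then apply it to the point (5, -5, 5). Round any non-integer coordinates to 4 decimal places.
R = [[-√2/2, 0, -√2/2], [0, 1, 0], [√2/2, 0, -√2/2]]; R·(5, -5, 5) = (-7.0711, -5.0000, 0.0000)

Rotation matrix for 225° around y-axis:
cos(225°) = -√2/2, sin(225°) = -√2/2
R = [[-√2/2, 0, -√2/2], [0, 1, 0], [√2/2, 0, -√2/2]]
Apply to (5, -5, 5): R·[5, -5, 5]ᵀ = (-7.0711, -5.0000, 0.0000)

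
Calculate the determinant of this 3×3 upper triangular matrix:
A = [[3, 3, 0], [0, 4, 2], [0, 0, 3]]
36

The determinant of a triangular matrix is the product of its diagonal entries (the off-diagonal entries above the diagonal do not affect it).
det(A) = (3) * (4) * (3) = 36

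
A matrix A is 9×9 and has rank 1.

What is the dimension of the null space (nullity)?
8

The rank-nullity theorem for an m×n matrix states:
rank(A) + nullity(A) = n (the number of columns).
Here n = 9 and rank(A) = 1, so nullity(A) = 9 - 1 = 8.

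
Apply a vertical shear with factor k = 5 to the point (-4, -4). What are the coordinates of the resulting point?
(-4, -24)

Shear matrix for vertical shear with factor k = 5:
[[1, 0], [5, 1]]
Result: (-4, -4) → (-4, -24)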